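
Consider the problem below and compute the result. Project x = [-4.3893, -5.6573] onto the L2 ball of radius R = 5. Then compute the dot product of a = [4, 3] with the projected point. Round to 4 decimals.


Step 1: Compute ||x|| (intermediates to 6 decimals).
||x|| = sqrt((-4.3893)^2 + (-5.6573)^2) = 7.160377
Step 2: Project.
Since ||x|| > R, scale = R/||x|| = 5/7.160377 = 0.698287, proj(x) = scale * x
proj(x) = [-3.064991, -3.950419]
Step 3: Dot product.
a^T * proj(x) = 4*(-3.064991) + 3*(-3.950419) = -24.1112


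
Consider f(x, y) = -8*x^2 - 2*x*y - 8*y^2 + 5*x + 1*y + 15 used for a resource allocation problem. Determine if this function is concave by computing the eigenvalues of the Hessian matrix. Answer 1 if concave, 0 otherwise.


The Hessian of f(x,y) = -8*x^2 - 2*x*y - 8*y^2 + 5*x + 1*y + 15 is:
H = [[-16, -2], [-2, -16]]
Trace = -16 - 16 = -32
Determinant = -16*-16 - (-2)^2 = 252
Discriminant = (-32)^2 - 4*252 = 16.0
Eigenvalues: lambda_1 = -18.0, lambda_2 = -14.0
The function is concave.

1


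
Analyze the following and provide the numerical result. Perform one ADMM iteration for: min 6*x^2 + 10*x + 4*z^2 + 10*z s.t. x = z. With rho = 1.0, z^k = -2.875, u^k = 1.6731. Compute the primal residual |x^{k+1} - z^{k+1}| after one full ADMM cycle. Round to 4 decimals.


ADMM iteration with rho = 1.0, z^k = -2.875, u^k = 1.6731
Step 1: x-update.
Minimize 6*x^2 + 10*x + (1.0/2)*(x + 2.875 + 1.6731)^2
FOC: (2*6 + 1.0)*x = -10 + 1.0*(-2.875 - 1.6731)
x^{k+1} = -1.1191
Step 2: z-update.
Minimize 4*z^2 + 10*z + (1.0/2)*(-1.1191 - z + 1.6731)^2
FOC: (2*4 + 1.0)*z = -10 + 1.0*(-1.1191 + 1.6731)
z^{k+1} = -1.0496
Step 3: u-update.
u^{k+1} = 1.6731 - 1.1191 + 1.0496 = 1.6036
Step 4: Primal residual = |-1.1191 + 1.0496| = 0.0695


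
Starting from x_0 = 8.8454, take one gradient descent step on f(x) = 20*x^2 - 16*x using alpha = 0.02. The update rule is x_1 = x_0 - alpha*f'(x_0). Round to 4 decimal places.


We compute the gradient at x_0 and apply the update.
f'(x) = 40*x - 16
f'(8.8454) = 40*8.8454 - 16 = 337.816
x_1 = 8.8454 - 0.02*337.816 = 2.0891


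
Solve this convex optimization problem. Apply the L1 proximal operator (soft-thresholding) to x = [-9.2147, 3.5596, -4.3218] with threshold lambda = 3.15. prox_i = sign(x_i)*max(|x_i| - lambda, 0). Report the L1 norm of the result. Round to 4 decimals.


Soft-thresholding with lambda = 3.15:
prox(-9.2147) = sign(-9.2147)*max(|-9.2147| - 3.15, 0) = -6.0647
prox(3.5596) = sign(3.5596)*max(|3.5596| - 3.15, 0) = 0.4096
prox(-4.3218) = sign(-4.3218)*max(|-4.3218| - 3.15, 0) = -1.1718
prox(x) = [-6.0647, 0.4096, -1.1718]
||prox(x)||_1 = 6.0647 + 0.4096 + 1.1718 = 7.6461


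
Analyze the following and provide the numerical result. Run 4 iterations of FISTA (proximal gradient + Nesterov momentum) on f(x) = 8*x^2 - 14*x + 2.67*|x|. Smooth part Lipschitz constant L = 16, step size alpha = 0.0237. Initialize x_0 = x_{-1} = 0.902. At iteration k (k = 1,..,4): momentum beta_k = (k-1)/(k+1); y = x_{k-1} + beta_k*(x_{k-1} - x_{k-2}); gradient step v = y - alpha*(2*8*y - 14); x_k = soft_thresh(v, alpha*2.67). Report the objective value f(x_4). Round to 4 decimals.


FISTA on f(x) = 8*x^2 - 14*x + 2.67*|x|
L = 16, alpha = 0.0237
Iteration 1: beta = 0.0, y = 0.902 + 0.0*(0.902 - 0.902) = 0.902
  grad(y) = 0.432, v = y - alpha*grad = 0.8918
  prox(v) = soft_thresh(0.8918, 0.0633) = 0.8285
Iteration 2: beta = 0.3333, y = 0.8285 + 0.3333*(0.8285 - 0.902) = 0.804
  grad(y) = -1.1364, v = y - alpha*grad = 0.8309
  prox(v) = soft_thresh(0.8309, 0.0633) = 0.7676
Iteration 3: beta = 0.5, y = 0.7676 + 0.5*(0.7676 - 0.8285) = 0.7372
  grad(y) = -2.2047, v = y - alpha*grad = 0.7895
  prox(v) = soft_thresh(0.7895, 0.0633) = 0.7262
Iteration 4: beta = 0.6, y = 0.7262 + 0.6*(0.7262 - 0.7676) = 0.7013
  grad(y) = -2.7791, v = y - alpha*grad = 0.7672
  prox(v) = soft_thresh(0.7672, 0.0633) = 0.7039
f(x_4) = 8*0.7039^2 - 14*0.7039 + 2.67*|0.7039| = -4.0114


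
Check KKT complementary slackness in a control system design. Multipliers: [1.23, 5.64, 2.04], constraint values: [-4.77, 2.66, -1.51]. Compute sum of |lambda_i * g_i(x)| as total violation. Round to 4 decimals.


KKT complementary slackness check:
lambda_1 * g_1 = 1.23 * -4.77 = -5.8671
lambda_2 * g_2 = 5.64 * 2.66 = 15.0024
lambda_3 * g_3 = 2.04 * -1.51 = -3.0804
Total violation = 5.8671 + 15.0024 + 3.0804 = 23.9499


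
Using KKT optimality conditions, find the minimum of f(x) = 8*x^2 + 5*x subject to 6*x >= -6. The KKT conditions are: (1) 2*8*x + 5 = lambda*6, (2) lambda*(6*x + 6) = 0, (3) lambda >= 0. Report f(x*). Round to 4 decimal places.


Step 1: Try lambda = 0 (constraint inactive).
Stationarity: 2*8*x + 5 = 0
x* = -5/(2*8) = -0.3125
Check constraint: 6*-0.3125 = -1.875 >= -6 -- satisfied.
Step 2: Compute optimal value.
f(x*) = 8*(-0.3125)^2 + 5*(-0.3125) = -0.7813


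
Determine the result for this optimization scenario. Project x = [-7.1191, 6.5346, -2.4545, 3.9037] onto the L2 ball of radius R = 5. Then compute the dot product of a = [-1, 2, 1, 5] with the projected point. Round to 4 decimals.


Step 1: Compute ||x|| (intermediates to 6 decimals).
||x|| = sqrt((-7.1191)^2 + 6.5346^2 + (-2.4545)^2 + 3.9037^2) = 10.707288
Step 2: Project.
Since ||x|| > R, scale = R/||x|| = 5/10.707288 = 0.466972, proj(x) = scale * x
proj(x) = [-3.32442, 3.051475, -1.146183, 1.822919]
Step 3: Dot product.
a^T * proj(x) = -1*(-3.32442) + 2*3.051475 + 1*(-1.146183) + 5*1.822919 = 17.3958


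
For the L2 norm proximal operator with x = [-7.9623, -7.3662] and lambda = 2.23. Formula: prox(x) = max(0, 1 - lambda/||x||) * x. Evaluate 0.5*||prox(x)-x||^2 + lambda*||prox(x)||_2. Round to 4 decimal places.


Step 1: Compute ||x||.
||x|| = 10.8471
Step 2: Compute scaling factor.
scale = max(0, 1 - 2.23/10.8471) = 0.7944
Step 3: prox(x) = [-6.3254, -5.8518]
||prox(x)|| = 8.6171
Step 4: Proximal objective.
0.5*||prox-x||^2 = 2.4865
lambda*||prox|| = 19.2161
Total = 21.7025


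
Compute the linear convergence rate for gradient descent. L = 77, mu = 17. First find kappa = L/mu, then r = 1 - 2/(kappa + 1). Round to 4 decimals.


Step 1: Compute the condition number.
kappa = L/mu = 77/17 = 4.5294
Step 2: Compute the convergence rate.
r = 1 - 2/(kappa + 1) = 1 - 2*mu/(L + mu) = (L - mu)/(L + mu) = 60/94 = 0.6383


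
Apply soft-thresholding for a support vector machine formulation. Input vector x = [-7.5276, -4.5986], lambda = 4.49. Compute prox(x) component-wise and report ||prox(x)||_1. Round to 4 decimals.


Soft-thresholding with lambda = 4.49:
prox(-7.5276) = sign(-7.5276)*max(|-7.5276| - 4.49, 0) = -3.0376
prox(-4.5986) = sign(-4.5986)*max(|-4.5986| - 4.49, 0) = -0.1086
prox(x) = [-3.0376, -0.1086]
||prox(x)||_1 = 3.0376 + 0.1086 = 3.1462


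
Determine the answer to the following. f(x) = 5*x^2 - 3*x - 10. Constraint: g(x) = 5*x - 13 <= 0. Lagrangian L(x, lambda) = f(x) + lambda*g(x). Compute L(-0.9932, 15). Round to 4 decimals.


Step 1: Evaluate f(x).
f(-0.9932) = 5*(-0.9932)^2 - 3*(-0.9932) - 10 = -2.0882
Step 2: Evaluate g(x).
g(-0.9932) = 5*-0.9932 - 13 = -17.966
Step 3: Compute Lagrangian.
L = -2.0882 + 15*-17.966 = -271.5782


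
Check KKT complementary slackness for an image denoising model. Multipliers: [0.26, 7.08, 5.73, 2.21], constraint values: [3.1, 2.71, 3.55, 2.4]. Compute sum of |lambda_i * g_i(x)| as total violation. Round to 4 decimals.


KKT complementary slackness check:
lambda_1 * g_1 = 0.26 * 3.1 = 0.806
lambda_2 * g_2 = 7.08 * 2.71 = 19.1868
lambda_3 * g_3 = 5.73 * 3.55 = 20.3415
lambda_4 * g_4 = 2.21 * 2.4 = 5.304
Total violation = 0.806 + 19.1868 + 20.3415 + 5.304 = 45.6383


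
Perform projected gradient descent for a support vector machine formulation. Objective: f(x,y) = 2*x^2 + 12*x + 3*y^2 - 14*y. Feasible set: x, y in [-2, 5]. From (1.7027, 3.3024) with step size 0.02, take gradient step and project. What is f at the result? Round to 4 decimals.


Step 1: Compute gradient at (1.7027, 3.3024).
grad_x = 2*2*1.7027 + 12 = 18.8108
grad_y = 2*3*3.3024 - 14 = 5.8144
Step 2: Gradient step.
x_raw = 1.7027 - 0.02*18.8108 = 1.3265
y_raw = 3.3024 - 0.02*5.8144 = 3.1861
Step 3: Project onto [-2, 5].
x_proj = clip(1.3265) = 1.3265
y_proj = clip(3.1861) = 3.1861
Step 4: Evaluate f.
f(1.3265, 3.1861) = 5.2853


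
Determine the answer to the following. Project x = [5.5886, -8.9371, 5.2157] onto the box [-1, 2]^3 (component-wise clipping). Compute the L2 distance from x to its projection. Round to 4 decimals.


Project each component onto [-1, 2].
clip(5.5886) = 2.0, clip(-8.9371) = -1.0, clip(5.2157) = 2.0
Projection = [2.0, -1.0, 2.0]
Squared diffs: [12.878, 62.9976, 10.3407]
Distance = sqrt(86.2163) = 9.2853


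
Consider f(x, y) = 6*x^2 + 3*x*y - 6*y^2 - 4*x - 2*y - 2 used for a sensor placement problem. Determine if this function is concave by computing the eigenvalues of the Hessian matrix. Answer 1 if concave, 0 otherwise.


The Hessian of f(x,y) = 6*x^2 + 3*x*y - 6*y^2 - 4*x - 2*y - 2 is:
H = [[12, 3], [3, -12]]
Trace = 12 - 12 = 0
Determinant = 12*-12 - (3)^2 = -153
Discriminant = (0)^2 - 4*-153 = 612.0
Eigenvalues: lambda_1 = -12.3693, lambda_2 = 12.3693
The function is not concave.

0


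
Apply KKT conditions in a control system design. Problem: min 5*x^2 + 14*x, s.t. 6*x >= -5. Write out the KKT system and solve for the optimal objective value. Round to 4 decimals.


Step 1: Try lambda = 0 (constraint inactive).
x_unc = -14/(2*5) = -1.4
Check: 6*-1.4 = -8.4 < -5 -- violated!
Step 2: Constraint must be active: 6*x = -5
x* = -5/6 = -0.8333 (rounded; the exact value -5/6 is used below)
lambda = (2*5*(-5/6) + 14)/6 = 0.9444
Step 3: Compute optimal value.
f(x*) = 5*(-5/6)^2 + 14*(-5/6) = -8.1944


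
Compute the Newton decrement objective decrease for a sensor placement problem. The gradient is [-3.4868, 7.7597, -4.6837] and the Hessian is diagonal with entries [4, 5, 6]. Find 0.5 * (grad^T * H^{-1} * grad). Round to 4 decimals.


Step 1: H is diagonal, so H^(-1) * g = [-0.8717, 1.5519, -0.7806].
Step 2: g^T H^(-1) g = sum_i g_i^2 / H_ii
  = (-3.4868)^2/4 + (7.7597)^2/5 + (-4.6837)^2/6
  = 3.0394 + 12.0426 + 3.6562 = 18.7382
Step 3: Objective decrease = 0.5 * g^T H^(-1) g = 9.3691


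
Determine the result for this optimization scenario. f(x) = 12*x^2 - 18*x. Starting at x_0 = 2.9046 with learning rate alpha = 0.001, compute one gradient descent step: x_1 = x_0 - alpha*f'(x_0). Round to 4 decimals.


We compute the gradient at x_0 and apply the update.
f'(x) = 24*x - 18
f'(2.9046) = 24*2.9046 - 18 = 51.7104
x_1 = 2.9046 - 0.001*51.7104 = 2.8529


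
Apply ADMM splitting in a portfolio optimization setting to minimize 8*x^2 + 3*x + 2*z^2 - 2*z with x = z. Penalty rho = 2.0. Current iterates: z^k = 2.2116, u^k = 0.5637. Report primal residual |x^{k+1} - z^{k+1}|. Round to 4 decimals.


ADMM iteration with rho = 2.0, z^k = 2.2116, u^k = 0.5637
Step 1: x-update.
Minimize 8*x^2 + 3*x + (2.0/2)*(x - 2.2116 + 0.5637)^2
FOC: (2*8 + 2.0)*x = -3 + 2.0*(2.2116 - 0.5637)
x^{k+1} = 0.0164
Step 2: z-update.
Minimize 2*z^2 - 2*z + (2.0/2)*(0.0164 - z + 0.5637)^2
FOC: (2*2 + 2.0)*z = 2 + 2.0*(0.0164 + 0.5637)
z^{k+1} = 0.5267
Step 3: u-update.
u^{k+1} = 0.5637 + 0.0164 - 0.5267 = 0.0534
Step 4: Primal residual = |0.0164 - 0.5267| = 0.5103


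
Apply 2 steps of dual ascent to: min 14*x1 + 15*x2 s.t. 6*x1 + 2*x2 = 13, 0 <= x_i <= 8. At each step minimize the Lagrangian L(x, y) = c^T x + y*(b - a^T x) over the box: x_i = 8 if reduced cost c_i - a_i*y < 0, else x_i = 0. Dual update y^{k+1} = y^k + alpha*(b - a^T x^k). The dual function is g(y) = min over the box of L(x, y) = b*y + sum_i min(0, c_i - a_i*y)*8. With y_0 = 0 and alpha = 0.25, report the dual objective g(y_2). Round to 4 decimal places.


Dual ascent for LP: min 14*x1 + 15*x2, 6*x1 + 2*x2 = 13, 0 <= x_i <= 8
Step 1: y^k = 0.0, reduced costs: (14.0, 15.0)
  x^k = (0.0, 0.0), subgradient = b - a^T x = 13.0
  y^{k+1} = 0.0 + 0.25*13.0 = 3.25
Step 2: y^k = 3.25, reduced costs: (-5.5, 8.5)
  x^k = (8.0, 0.0), subgradient = b - a^T x = -35.0
  y^{k+1} = 3.25 + 0.25*-35.0 = -5.5
Dual objective at y_2 = -5.5: reduced costs (47.0, 26.0), box minimizer x = (0.0, 0.0)
g(y_2) = b*y + (c1 - a1*y)*x1 + (c2 - a2*y)*x2 = 13*(-5.5) + 47.0*0.0 + 26.0*0.0 = -71.5 + 0.0 + 0.0 = -71.5


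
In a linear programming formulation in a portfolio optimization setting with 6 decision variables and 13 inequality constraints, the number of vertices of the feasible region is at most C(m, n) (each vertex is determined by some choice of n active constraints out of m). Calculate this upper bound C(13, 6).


Each vertex corresponds to some choice of n active constraints out of m, so the number of vertices is at most C(m, n) = m! / (n!(m-n)!).
m = 13, n = 6
Numerator: 13 * 12 * 11 * 10 * 9 * 8
Denominator: 6! = 720
C(13, 6) = 1716


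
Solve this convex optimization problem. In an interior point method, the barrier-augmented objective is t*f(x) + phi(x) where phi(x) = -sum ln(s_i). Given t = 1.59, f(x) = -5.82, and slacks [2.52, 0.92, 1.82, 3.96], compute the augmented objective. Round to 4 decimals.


Step 1: Compute log-barrier.
ln values: [0.9243, -0.0834, 0.5988, 1.3762]
phi = -(0.9243 - 0.0834 + 0.5988 + 1.3762) = -2.816
Step 2: Compute augmented objective.
t*f(x) = 1.59*-5.82 = -9.2538
Total = -9.2538 - 2.816 = -12.0698


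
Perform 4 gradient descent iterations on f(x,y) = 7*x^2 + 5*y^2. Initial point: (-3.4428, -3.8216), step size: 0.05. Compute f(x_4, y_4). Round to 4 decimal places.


Gradient descent on f(x,y) = 7*x^2 + 5*y^2.
Starting point: (-3.4428, -3.8216), alpha = 0.05
Step 1: grad_x = 2*7*-3.4428 = -48.1992, grad_y = 2*5*-3.8216 = -38.216
  x_1 = -3.4428 - 0.05*-48.1992 = -1.0328
  y_1 = -3.8216 - 0.05*-38.216 = -1.9108
Step 2: grad_x = 2*7*-1.0328 = -14.4598, grad_y = 2*5*-1.9108 = -19.108
  x_2 = -1.0328 - 0.05*-14.4598 = -0.3099
  y_2 = -1.9108 - 0.05*-19.108 = -0.9554
Step 3: grad_x = 2*7*-0.3099 = -4.3379, grad_y = 2*5*-0.9554 = -9.554
  x_3 = -0.3099 - 0.05*-4.3379 = -0.093
  y_3 = -0.9554 - 0.05*-9.554 = -0.4777
Step 4: grad_x = 2*7*-0.093 = -1.3014, grad_y = 2*5*-0.4777 = -4.777
  x_4 = -0.093 - 0.05*-1.3014 = -0.0279
  y_4 = -0.4777 - 0.05*-4.777 = -0.2389
f(-0.0279, -0.2389) = 7*(-0.0279)^2 + 5*(-0.2389)^2 = 0.2907


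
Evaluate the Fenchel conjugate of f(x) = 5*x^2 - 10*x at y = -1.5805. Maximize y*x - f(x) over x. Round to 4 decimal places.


f*(y) = sup_x {y*x - a*x^2 - b*x} = sup_x {(y-b)*x - a*x^2}
FOC: (y - b) - 2a*x = 0 => x* = (y - b)/(2a)
x* = (-1.5805 + 10)/(2*5) = 0.842
f*(-1.5805) = (y-b)^2/(4a) = (-1.5805 + 10)^2/(4*5)
= 70.888/20 = 3.5444


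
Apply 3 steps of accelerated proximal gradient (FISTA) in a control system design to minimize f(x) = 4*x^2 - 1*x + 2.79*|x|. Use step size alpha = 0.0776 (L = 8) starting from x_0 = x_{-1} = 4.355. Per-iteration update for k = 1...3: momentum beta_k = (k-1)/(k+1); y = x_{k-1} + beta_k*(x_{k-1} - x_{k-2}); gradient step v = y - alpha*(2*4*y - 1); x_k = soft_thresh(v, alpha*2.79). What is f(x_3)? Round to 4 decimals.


FISTA on f(x) = 4*x^2 - 1*x + 2.79*|x|
L = 8, alpha = 0.0776
Iteration 1: beta = 0.0, y = 4.355 + 0.0*(4.355 - 4.355) = 4.355
  grad(y) = 33.84, v = y - alpha*grad = 1.729
  prox(v) = soft_thresh(1.729, 0.2165) = 1.5125
Iteration 2: beta = 0.3333, y = 1.5125 + 0.3333*(1.5125 - 4.355) = 0.565
  grad(y) = 3.5201, v = y - alpha*grad = 0.2919
  prox(v) = soft_thresh(0.2919, 0.2165) = 0.0754
Iteration 3: beta = 0.5, y = 0.0754 + 0.5*(0.0754 - 1.5125) = -0.6432
  grad(y) = -6.1458, v = y - alpha*grad = -0.1663
  prox(v) = soft_thresh(-0.1663, 0.2165) = 0.0
f(x_3) = 4*0.0^2 - 1*0.0 + 2.79*|0.0| = 0.0


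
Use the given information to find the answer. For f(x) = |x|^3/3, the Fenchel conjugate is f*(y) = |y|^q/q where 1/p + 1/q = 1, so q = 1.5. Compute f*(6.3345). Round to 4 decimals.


The conjugate exponent q satisfies 1/p + 1/q = 1.
p = 3, so q = 3/(3 - 1) = 1.5
|y|^q = 6.3345^1.5 = 15.9429
f*(6.3345) = 15.9429 / 1.5 = 10.6286


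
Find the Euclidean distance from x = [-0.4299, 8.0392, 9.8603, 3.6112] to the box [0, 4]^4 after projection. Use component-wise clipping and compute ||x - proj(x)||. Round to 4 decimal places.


Project each component onto [0, 4].
clip(-0.4299) = 0.0, clip(8.0392) = 4.0, clip(9.8603) = 4.0, clip(3.6112) = 3.6112
Projection = [0.0, 4.0, 4.0, 3.6112]
Squared diffs: [0.1848, 16.3151, 34.3431, 0.0]
Distance = sqrt(50.843) = 7.1304


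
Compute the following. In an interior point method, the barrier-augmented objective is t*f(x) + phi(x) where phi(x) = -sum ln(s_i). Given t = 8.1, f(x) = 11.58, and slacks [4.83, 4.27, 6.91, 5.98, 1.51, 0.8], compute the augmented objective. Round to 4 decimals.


Step 1: Compute log-barrier.
ln values: [1.5748, 1.4516, 1.933, 1.7884, 0.4121, -0.2231]
phi = -(1.5748 + 1.4516 + 1.933 + 1.7884 + 0.4121 - 0.2231) = -6.9368
Step 2: Compute augmented objective.
t*f(x) = 8.1*11.58 = 93.798
Total = 93.798 - 6.9368 = 86.8612


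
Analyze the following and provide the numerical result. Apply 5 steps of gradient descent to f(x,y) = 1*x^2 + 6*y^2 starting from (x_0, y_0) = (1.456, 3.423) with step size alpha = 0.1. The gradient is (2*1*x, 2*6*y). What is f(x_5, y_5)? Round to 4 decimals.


Gradient descent on f(x,y) = 1*x^2 + 6*y^2.
Starting point: (1.456, 3.423), alpha = 0.1
Step 1: grad_x = 2*1*1.456 = 2.912, grad_y = 2*6*3.423 = 41.076
  x_1 = 1.456 - 0.1*2.912 = 1.1648
  y_1 = 3.423 - 0.1*41.076 = -0.6846
Step 2: grad_x = 2*1*1.1648 = 2.3296, grad_y = 2*6*-0.6846 = -8.2152
  x_2 = 1.1648 - 0.1*2.3296 = 0.9318
  y_2 = -0.6846 - 0.1*-8.2152 = 0.1369
Step 3: grad_x = 2*1*0.9318 = 1.8637, grad_y = 2*6*0.1369 = 1.643
  x_3 = 0.9318 - 0.1*1.8637 = 0.7455
  y_3 = 0.1369 - 0.1*1.643 = -0.0274
Step 4: grad_x = 2*1*0.7455 = 1.4909, grad_y = 2*6*-0.0274 = -0.3286
  x_4 = 0.7455 - 0.1*1.4909 = 0.5964
  y_4 = -0.0274 - 0.1*-0.3286 = 0.0055
Step 5: grad_x = 2*1*0.5964 = 1.1928, grad_y = 2*6*0.0055 = 0.0657
  x_5 = 0.5964 - 0.1*1.1928 = 0.4771
  y_5 = 0.0055 - 0.1*0.0657 = -0.0011
f(0.4771, -0.0011) = 1*0.4771^2 + 6*(-0.0011)^2 = 0.2276


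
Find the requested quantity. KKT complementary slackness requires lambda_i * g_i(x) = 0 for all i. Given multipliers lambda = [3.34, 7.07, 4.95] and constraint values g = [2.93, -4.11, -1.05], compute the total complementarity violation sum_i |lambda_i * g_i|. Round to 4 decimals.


KKT complementary slackness check:
lambda_1 * g_1 = 3.34 * 2.93 = 9.7862
lambda_2 * g_2 = 7.07 * -4.11 = -29.0577
lambda_3 * g_3 = 4.95 * -1.05 = -5.1975
Total violation = 9.7862 + 29.0577 + 5.1975 = 44.0414


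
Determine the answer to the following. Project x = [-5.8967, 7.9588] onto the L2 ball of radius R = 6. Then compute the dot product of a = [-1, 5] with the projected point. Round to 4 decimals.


Step 1: Compute ||x|| (intermediates to 6 decimals).
||x|| = sqrt((-5.8967)^2 + 7.9588^2) = 9.905229
Step 2: Project.
Since ||x|| > R, scale = R/||x|| = 6/9.905229 = 0.605741, proj(x) = scale * x
proj(x) = [-3.571873, 4.820971]
Step 3: Dot product.
a^T * proj(x) = -1*(-3.571873) + 5*4.820971 = 27.6767


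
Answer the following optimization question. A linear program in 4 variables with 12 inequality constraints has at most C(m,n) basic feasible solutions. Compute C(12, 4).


Each vertex corresponds to some choice of n active constraints out of m, so the number of vertices is at most C(m, n) = m! / (n!(m-n)!).
m = 12, n = 4
Numerator: 12 * 11 * 10 * 9
Denominator: 4! = 24
C(12, 4) = 495


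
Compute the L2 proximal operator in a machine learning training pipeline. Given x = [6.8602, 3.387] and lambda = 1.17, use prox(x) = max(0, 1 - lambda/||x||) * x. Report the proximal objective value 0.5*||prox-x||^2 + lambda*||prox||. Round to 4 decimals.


Step 1: Compute ||x||.
||x|| = 7.6508
Step 2: Compute scaling factor.
scale = max(0, 1 - 1.17/7.6508) = 0.8471
Step 3: prox(x) = [5.8111, 2.869]
||prox(x)|| = 6.4808
Step 4: Proximal objective.
0.5*||prox-x||^2 = 0.6845
lambda*||prox|| = 7.5825
Total = 8.2669


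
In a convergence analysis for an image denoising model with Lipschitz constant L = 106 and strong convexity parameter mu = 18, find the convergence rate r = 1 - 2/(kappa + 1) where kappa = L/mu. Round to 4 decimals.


Step 1: Compute the condition number.
kappa = L/mu = 106/18 = 5.8889
Step 2: Compute the convergence rate.
r = 1 - 2/(kappa + 1) = 1 - 2*mu/(L + mu) = (L - mu)/(L + mu) = 88/124 = 0.7097


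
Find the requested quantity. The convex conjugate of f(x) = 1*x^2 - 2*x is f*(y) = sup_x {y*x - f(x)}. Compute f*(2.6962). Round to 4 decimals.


f*(y) = sup_x {y*x - a*x^2 - b*x} = sup_x {(y-b)*x - a*x^2}
FOC: (y - b) - 2a*x = 0 => x* = (y - b)/(2a)
x* = (2.6962 + 2)/(2*1) = 2.3481
f*(2.6962) = (y-b)^2/(4a) = (2.6962 + 2)^2/(4*1)
= 22.0543/4 = 5.5136


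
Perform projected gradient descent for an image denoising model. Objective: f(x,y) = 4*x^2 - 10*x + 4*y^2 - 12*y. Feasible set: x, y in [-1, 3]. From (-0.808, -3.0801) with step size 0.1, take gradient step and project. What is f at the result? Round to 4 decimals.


Step 1: Compute gradient at (-0.808, -3.0801).
grad_x = 2*4*-0.808 - 10 = -16.464
grad_y = 2*4*-3.0801 - 12 = -36.6408
Step 2: Gradient step.
x_raw = -0.808 - 0.1*-16.464 = 0.8384
y_raw = -3.0801 - 0.1*-36.6408 = 0.584
Step 3: Project onto [-1, 3].
x_proj = clip(0.8384) = 0.8384
y_proj = clip(0.584) = 0.584
Step 4: Evaluate f.
f(0.8384, 0.584) = -11.216


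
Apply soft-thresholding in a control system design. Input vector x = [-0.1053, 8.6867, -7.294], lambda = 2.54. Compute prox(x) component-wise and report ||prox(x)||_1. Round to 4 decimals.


Soft-thresholding with lambda = 2.54:
prox(-0.1053) = sign(-0.1053)*max(|-0.1053| - 2.54, 0) = 0.0
prox(8.6867) = sign(8.6867)*max(|8.6867| - 2.54, 0) = 6.1467
prox(-7.294) = sign(-7.294)*max(|-7.294| - 2.54, 0) = -4.754
prox(x) = [0.0, 6.1467, -4.754]
||prox(x)||_1 = 0.0 + 6.1467 + 4.754 = 10.9007


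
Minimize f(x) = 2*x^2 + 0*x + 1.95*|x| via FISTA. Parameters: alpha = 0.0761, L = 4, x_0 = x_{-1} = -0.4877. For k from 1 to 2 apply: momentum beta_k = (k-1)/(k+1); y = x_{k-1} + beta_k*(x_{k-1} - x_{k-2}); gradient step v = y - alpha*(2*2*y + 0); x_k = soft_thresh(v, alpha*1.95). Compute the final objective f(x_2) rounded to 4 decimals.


FISTA on f(x) = 2*x^2 + 0*x + 1.95*|x|
L = 4, alpha = 0.0761
Iteration 1: beta = 0.0, y = -0.4877 + 0.0*(-0.4877 + 0.4877) = -0.4877
  grad(y) = -1.9508, v = y - alpha*grad = -0.3392
  prox(v) = soft_thresh(-0.3392, 0.1484) = -0.1908
Iteration 2: beta = 0.3333, y = -0.1908 + 0.3333*(-0.1908 + 0.4877) = -0.0919
  grad(y) = -0.3676, v = y - alpha*grad = -0.0639
  prox(v) = soft_thresh(-0.0639, 0.1484) = 0.0
f(x_2) = 2*0.0^2 + 0*0.0 + 1.95*|0.0| = 0.0


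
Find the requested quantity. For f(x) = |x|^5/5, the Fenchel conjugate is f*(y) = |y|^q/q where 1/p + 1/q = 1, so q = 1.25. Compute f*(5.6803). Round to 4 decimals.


The conjugate exponent q satisfies 1/p + 1/q = 1.
p = 5, so q = 5/(5 - 1) = 1.25
|y|^q = 5.6803^1.25 = 8.7693
f*(5.6803) = 8.7693 / 1.25 = 7.0154


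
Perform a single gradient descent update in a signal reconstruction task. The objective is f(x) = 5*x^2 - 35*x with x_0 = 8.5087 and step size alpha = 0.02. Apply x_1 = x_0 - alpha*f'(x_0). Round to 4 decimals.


We compute the gradient at x_0 and apply the update.
f'(x) = 10*x - 35
f'(8.5087) = 10*8.5087 - 35 = 50.087
x_1 = 8.5087 - 0.02*50.087 = 7.507


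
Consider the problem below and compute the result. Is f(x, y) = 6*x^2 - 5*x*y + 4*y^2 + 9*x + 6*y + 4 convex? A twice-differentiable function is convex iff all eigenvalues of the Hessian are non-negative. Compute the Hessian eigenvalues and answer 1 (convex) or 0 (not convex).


The Hessian of f(x,y) = 6*x^2 - 5*x*y + 4*y^2 + 9*x + 6*y + 4 is:
H = [[12, -5], [-5, 8]]
Trace = 12 + 8 = 20
Determinant = 12*8 - (-5)^2 = 71
Discriminant = (20)^2 - 4*71 = 116.0
Eigenvalues: lambda_1 = 4.6148, lambda_2 = 15.3852
The function is convex.

1


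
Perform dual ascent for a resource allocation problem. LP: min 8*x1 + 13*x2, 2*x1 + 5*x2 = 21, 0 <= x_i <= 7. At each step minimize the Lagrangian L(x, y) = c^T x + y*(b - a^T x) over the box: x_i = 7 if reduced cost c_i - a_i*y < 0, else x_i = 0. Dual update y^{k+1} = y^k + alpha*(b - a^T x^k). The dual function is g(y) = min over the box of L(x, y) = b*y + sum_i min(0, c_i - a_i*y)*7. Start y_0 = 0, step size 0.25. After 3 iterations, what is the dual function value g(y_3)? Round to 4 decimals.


Dual ascent for LP: min 8*x1 + 13*x2, 2*x1 + 5*x2 = 21, 0 <= x_i <= 7
Step 1: y^k = 0.0, reduced costs: (8.0, 13.0)
  x^k = (0.0, 0.0), subgradient = b - a^T x = 21.0
  y^{k+1} = 0.0 + 0.25*21.0 = 5.25
Step 2: y^k = 5.25, reduced costs: (-2.5, -13.25)
  x^k = (7.0, 7.0), subgradient = b - a^T x = -28.0
  y^{k+1} = 5.25 + 0.25*-28.0 = -1.75
Step 3: y^k = -1.75, reduced costs: (11.5, 21.75)
  x^k = (0.0, 0.0), subgradient = b - a^T x = 21.0
  y^{k+1} = -1.75 + 0.25*21.0 = 3.5
Dual objective at y_3 = 3.5: reduced costs (1.0, -4.5), box minimizer x = (0.0, 7.0)
g(y_3) = b*y + (c1 - a1*y)*x1 + (c2 - a2*y)*x2 = 21*3.5 + 1.0*0.0 + (-4.5)*7.0 = 73.5 + 0.0 - 31.5 = 42.0


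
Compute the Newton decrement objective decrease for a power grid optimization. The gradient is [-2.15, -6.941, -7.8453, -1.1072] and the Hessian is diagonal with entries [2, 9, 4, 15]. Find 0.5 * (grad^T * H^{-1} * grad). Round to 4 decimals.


Step 1: H is diagonal, so H^(-1) * g = [-1.075, -0.7712, -1.9613, -0.0738].
Step 2: g^T H^(-1) g = sum_i g_i^2 / H_ii
  = (-2.15)^2/2 + (-6.941)^2/9 + (-7.8453)^2/4 + (-1.1072)^2/15
  = 2.3113 + 5.3531 + 15.3872 + 0.0817 = 23.1332
Step 3: Objective decrease = 0.5 * g^T H^(-1) g = 11.5666


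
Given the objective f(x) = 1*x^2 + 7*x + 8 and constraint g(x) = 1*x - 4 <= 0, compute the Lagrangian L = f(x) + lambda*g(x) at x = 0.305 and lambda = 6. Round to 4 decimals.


Step 1: Evaluate f(x).
f(0.305) = 1*0.305^2 + 7*0.305 + 8 = 10.228
Step 2: Evaluate g(x).
g(0.305) = 1*0.305 - 4 = -3.695
Step 3: Compute Lagrangian.
L = 10.228 + 6*-3.695 = -11.942


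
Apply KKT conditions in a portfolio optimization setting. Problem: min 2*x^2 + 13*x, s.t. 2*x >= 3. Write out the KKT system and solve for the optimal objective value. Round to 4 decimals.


Step 1: Try lambda = 0 (constraint inactive).
x_unc = -13/(2*2) = -3.25
Check: 2*-3.25 = -6.5 < 3 -- violated!
Step 2: Constraint must be active: 2*x = 3
x* = 3/2 = 1.5
lambda = (2*2*1.5 + 13)/2 = 9.5
Step 3: Compute optimal value.
f(x*) = 2*1.5^2 + 13*1.5 = 24.0


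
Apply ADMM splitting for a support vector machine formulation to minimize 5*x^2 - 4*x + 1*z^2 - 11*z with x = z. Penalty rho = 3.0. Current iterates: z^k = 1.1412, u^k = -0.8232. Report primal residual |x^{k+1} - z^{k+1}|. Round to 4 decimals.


ADMM iteration with rho = 3.0, z^k = 1.1412, u^k = -0.8232
Step 1: x-update.
Minimize 5*x^2 - 4*x + (3.0/2)*(x - 1.1412 - 0.8232)^2
FOC: (2*5 + 3.0)*x = 4 + 3.0*(1.1412 + 0.8232)
x^{k+1} = 0.761
Step 2: z-update.
Minimize 1*z^2 - 11*z + (3.0/2)*(0.761 - z - 0.8232)^2
FOC: (2*1 + 3.0)*z = 11 + 3.0*(0.761 - 0.8232)
z^{k+1} = 2.1627
Step 3: u-update.
u^{k+1} = -0.8232 + 0.761 - 2.1627 = -2.2249
Step 4: Primal residual = |0.761 - 2.1627| = 1.4017


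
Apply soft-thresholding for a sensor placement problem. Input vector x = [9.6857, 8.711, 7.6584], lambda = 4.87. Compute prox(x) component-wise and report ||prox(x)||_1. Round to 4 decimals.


Soft-thresholding with lambda = 4.87:
prox(9.6857) = sign(9.6857)*max(|9.6857| - 4.87, 0) = 4.8157
prox(8.711) = sign(8.711)*max(|8.711| - 4.87, 0) = 3.841
prox(7.6584) = sign(7.6584)*max(|7.6584| - 4.87, 0) = 2.7884
prox(x) = [4.8157, 3.841, 2.7884]
||prox(x)||_1 = 4.8157 + 3.841 + 2.7884 = 11.4451


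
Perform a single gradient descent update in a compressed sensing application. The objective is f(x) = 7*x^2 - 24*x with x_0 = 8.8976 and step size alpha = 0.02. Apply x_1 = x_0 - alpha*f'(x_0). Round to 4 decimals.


We compute the gradient at x_0 and apply the update.
f'(x) = 14*x - 24
f'(8.8976) = 14*8.8976 - 24 = 100.5664
x_1 = 8.8976 - 0.02*100.5664 = 6.8863


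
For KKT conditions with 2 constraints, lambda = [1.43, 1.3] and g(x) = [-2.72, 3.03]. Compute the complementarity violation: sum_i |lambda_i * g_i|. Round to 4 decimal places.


KKT complementary slackness check:
lambda_1 * g_1 = 1.43 * -2.72 = -3.8896
lambda_2 * g_2 = 1.3 * 3.03 = 3.939
Total violation = 3.8896 + 3.939 = 7.8286


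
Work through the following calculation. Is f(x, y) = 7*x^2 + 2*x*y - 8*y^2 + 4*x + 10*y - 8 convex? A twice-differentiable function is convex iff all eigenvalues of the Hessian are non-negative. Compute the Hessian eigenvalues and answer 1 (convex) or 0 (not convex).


The Hessian of f(x,y) = 7*x^2 + 2*x*y - 8*y^2 + 4*x + 10*y - 8 is:
H = [[14, 2], [2, -16]]
Trace = 14 - 16 = -2
Determinant = 14*-16 - (2)^2 = -228
Discriminant = (-2)^2 - 4*-228 = 916.0
Eigenvalues: lambda_1 = -16.1327, lambda_2 = 14.1327
The function is not convex.

0


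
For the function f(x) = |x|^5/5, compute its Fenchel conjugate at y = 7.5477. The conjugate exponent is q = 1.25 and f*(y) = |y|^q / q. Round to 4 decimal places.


The conjugate exponent q satisfies 1/p + 1/q = 1.
p = 5, so q = 5/(5 - 1) = 1.25
|y|^q = 7.5477^1.25 = 12.5103
f*(7.5477) = 12.5103 / 1.25 = 10.0083


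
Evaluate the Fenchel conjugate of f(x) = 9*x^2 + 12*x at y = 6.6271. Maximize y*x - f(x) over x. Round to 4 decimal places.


f*(y) = sup_x {y*x - a*x^2 - b*x} = sup_x {(y-b)*x - a*x^2}
FOC: (y - b) - 2a*x = 0 => x* = (y - b)/(2a)
x* = (6.6271 - 12)/(2*9) = -0.2985
f*(6.6271) = (y-b)^2/(4a) = (6.6271 - 12)^2/(4*9)
= 28.8681/36 = 0.8019


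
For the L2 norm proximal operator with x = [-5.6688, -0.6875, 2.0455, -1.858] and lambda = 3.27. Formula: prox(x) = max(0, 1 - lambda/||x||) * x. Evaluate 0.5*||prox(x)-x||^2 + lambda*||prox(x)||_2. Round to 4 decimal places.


Step 1: Compute ||x||.
||x|| = 6.3438
Step 2: Compute scaling factor.
scale = max(0, 1 - 3.27/6.3438) = 0.4845
Step 3: prox(x) = [-2.7468, -0.3331, 0.9911, -0.9003]
||prox(x)|| = 3.0738
Step 4: Proximal objective.
0.5*||prox-x||^2 = 5.3465
lambda*||prox|| = 10.0513
Total = 15.3979


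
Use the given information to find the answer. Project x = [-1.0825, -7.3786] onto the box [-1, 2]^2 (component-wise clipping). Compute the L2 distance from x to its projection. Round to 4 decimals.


Project each component onto [-1, 2].
clip(-1.0825) = -1.0, clip(-7.3786) = -1.0
Projection = [-1.0, -1.0]
Squared diffs: [0.0068, 40.6865]
Distance = sqrt(40.6933) = 6.3791


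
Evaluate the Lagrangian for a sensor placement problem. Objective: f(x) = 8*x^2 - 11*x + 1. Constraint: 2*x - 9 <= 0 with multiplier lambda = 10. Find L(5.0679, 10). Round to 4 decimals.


Step 1: Evaluate f(x).
f(5.0679) = 8*5.0679^2 - 11*5.0679 + 1 = 150.722
Step 2: Evaluate g(x).
g(5.0679) = 2*5.0679 - 9 = 1.1358
Step 3: Compute Lagrangian.
L = 150.722 + 10*1.1358 = 162.08


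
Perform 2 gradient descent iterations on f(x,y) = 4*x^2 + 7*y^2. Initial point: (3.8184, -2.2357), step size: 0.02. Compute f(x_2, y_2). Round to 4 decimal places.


Gradient descent on f(x,y) = 4*x^2 + 7*y^2.
Starting point: (3.8184, -2.2357), alpha = 0.02
Step 1: grad_x = 2*4*3.8184 = 30.5472, grad_y = 2*7*-2.2357 = -31.2998
  x_1 = 3.8184 - 0.02*30.5472 = 3.2075
  y_1 = -2.2357 - 0.02*-31.2998 = -1.6097
Step 2: grad_x = 2*4*3.2075 = 25.6596, grad_y = 2*7*-1.6097 = -22.5359
  x_2 = 3.2075 - 0.02*25.6596 = 2.6943
  y_2 = -1.6097 - 0.02*-22.5359 = -1.159
f(2.6943, -1.159) = 4*2.6943^2 + 7*(-1.159)^2 = 38.439


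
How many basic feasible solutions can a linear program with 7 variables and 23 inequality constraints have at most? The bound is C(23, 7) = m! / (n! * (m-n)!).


Each vertex corresponds to some choice of n active constraints out of m, so the number of vertices is at most C(m, n) = m! / (n!(m-n)!).
m = 23, n = 7
Numerator: 23 * 22 * 21 * 20 * 19 * 18 * 17
Denominator: 7! = 5040
C(23, 7) = 245157


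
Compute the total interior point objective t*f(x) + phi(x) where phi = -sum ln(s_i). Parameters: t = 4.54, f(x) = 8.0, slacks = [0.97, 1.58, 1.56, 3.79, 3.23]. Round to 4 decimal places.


Step 1: Compute log-barrier.
ln values: [-0.0305, 0.4574, 0.4447, 1.3324, 1.1725]
phi = -(-0.0305 + 0.4574 + 0.4447 + 1.3324 + 1.1725) = -3.3765
Step 2: Compute augmented objective.
t*f(x) = 4.54*8.0 = 36.32
Total = 36.32 - 3.3765 = 32.9435


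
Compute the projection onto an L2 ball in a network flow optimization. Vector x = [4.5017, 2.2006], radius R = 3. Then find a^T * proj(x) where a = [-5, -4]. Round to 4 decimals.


Step 1: Compute ||x|| (intermediates to 6 decimals).
||x|| = sqrt(4.5017^2 + 2.2006^2) = 5.010783
Step 2: Project.
Since ||x|| > R, scale = R/||x|| = 3/5.010783 = 0.598709, proj(x) = scale * x
proj(x) = [2.695208, 1.317519]
Step 3: Dot product.
a^T * proj(x) = -5*2.695208 - 4*1.317519 = -18.7461


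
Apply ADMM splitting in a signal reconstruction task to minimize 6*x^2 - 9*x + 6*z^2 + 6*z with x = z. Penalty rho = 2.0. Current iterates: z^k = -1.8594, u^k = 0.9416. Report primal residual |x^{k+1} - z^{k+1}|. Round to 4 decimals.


ADMM iteration with rho = 2.0, z^k = -1.8594, u^k = 0.9416
Step 1: x-update.
Minimize 6*x^2 - 9*x + (2.0/2)*(x + 1.8594 + 0.9416)^2
FOC: (2*6 + 2.0)*x = 9 + 2.0*(-1.8594 - 0.9416)
x^{k+1} = 0.2427
Step 2: z-update.
Minimize 6*z^2 + 6*z + (2.0/2)*(0.2427 - z + 0.9416)^2
FOC: (2*6 + 2.0)*z = -6 + 2.0*(0.2427 + 0.9416)
z^{k+1} = -0.2594
Step 3: u-update.
u^{k+1} = 0.9416 + 0.2427 + 0.2594 = 1.4437
Step 4: Primal residual = |0.2427 + 0.2594| = 0.5021


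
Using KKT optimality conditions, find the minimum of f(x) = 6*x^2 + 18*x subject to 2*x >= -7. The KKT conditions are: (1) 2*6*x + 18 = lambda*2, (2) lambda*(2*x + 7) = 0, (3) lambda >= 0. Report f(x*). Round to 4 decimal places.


Step 1: Try lambda = 0 (constraint inactive).
Stationarity: 2*6*x + 18 = 0
x* = -18/(2*6) = -1.5
Check constraint: 2*-1.5 = -3.0 >= -7 -- satisfied.
Step 2: Compute optimal value.
f(x*) = 6*(-1.5)^2 + 18*(-1.5) = -13.5


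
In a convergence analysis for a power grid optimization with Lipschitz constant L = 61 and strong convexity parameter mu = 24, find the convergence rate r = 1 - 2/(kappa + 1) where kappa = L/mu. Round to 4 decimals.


Step 1: Compute the condition number.
kappa = L/mu = 61/24 = 2.5417
Step 2: Compute the convergence rate.
r = 1 - 2/(kappa + 1) = 1 - 2*mu/(L + mu) = (L - mu)/(L + mu) = 37/85 = 0.4353


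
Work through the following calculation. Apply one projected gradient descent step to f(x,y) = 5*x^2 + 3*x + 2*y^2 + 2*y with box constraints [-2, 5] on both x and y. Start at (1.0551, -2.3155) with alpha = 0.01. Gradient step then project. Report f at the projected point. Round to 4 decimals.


Step 1: Compute gradient at (1.0551, -2.3155).
grad_x = 2*5*1.0551 + 3 = 13.551
grad_y = 2*2*-2.3155 + 2 = -7.262
Step 2: Gradient step.
x_raw = 1.0551 - 0.01*13.551 = 0.9196
y_raw = -2.3155 - 0.01*-7.262 = -2.2429
Step 3: Project onto [-2, 5].
x_proj = clip(0.9196) = 0.9196
y_proj = clip(-2.2429) = -2.0
Step 4: Evaluate f.
f(0.9196, -2.0) = 10.987


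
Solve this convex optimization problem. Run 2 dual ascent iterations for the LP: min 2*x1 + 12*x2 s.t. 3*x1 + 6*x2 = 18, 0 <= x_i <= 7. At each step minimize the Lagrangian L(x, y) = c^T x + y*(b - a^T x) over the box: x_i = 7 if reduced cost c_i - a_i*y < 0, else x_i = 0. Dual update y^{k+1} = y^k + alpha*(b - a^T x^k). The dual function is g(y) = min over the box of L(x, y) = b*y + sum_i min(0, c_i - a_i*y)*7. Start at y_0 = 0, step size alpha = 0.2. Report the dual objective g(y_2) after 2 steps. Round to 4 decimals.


Dual ascent for LP: min 2*x1 + 12*x2, 3*x1 + 6*x2 = 18, 0 <= x_i <= 7
Step 1: y^k = 0.0, reduced costs: (2.0, 12.0)
  x^k = (0.0, 0.0), subgradient = b - a^T x = 18.0
  y^{k+1} = 0.0 + 0.2*18.0 = 3.6
Step 2: y^k = 3.6, reduced costs: (-8.8, -9.6)
  x^k = (7.0, 7.0), subgradient = b - a^T x = -45.0
  y^{k+1} = 3.6 + 0.2*-45.0 = -5.4
Dual objective at y_2 = -5.4: reduced costs (18.2, 44.4), box minimizer x = (0.0, 0.0)
g(y_2) = b*y + (c1 - a1*y)*x1 + (c2 - a2*y)*x2 = 18*(-5.4) + 18.2*0.0 + 44.4*0.0 = -97.2 + 0.0 + 0.0 = -97.2


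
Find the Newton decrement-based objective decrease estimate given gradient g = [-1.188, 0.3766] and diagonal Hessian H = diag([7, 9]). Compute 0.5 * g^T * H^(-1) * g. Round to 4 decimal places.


Step 1: H is diagonal, so H^(-1) * g = [-0.1697, 0.0418].
Step 2: g^T H^(-1) g = sum_i g_i^2 / H_ii
  = (-1.188)^2/7 + (0.3766)^2/9
  = 0.2016 + 0.0158 = 0.2174
Step 3: Objective decrease = 0.5 * g^T H^(-1) g = 0.1087


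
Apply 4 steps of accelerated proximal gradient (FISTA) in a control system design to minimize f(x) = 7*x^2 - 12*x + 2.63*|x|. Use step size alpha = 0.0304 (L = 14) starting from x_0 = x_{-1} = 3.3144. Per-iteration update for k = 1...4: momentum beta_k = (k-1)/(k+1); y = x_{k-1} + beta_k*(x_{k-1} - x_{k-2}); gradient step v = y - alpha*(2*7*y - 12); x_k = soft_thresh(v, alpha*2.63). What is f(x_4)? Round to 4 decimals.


FISTA on f(x) = 7*x^2 - 12*x + 2.63*|x|
L = 14, alpha = 0.0304
Iteration 1: beta = 0.0, y = 3.3144 + 0.0*(3.3144 - 3.3144) = 3.3144
  grad(y) = 34.4016, v = y - alpha*grad = 2.2686
  prox(v) = soft_thresh(2.2686, 0.08) = 2.1886
Iteration 2: beta = 0.3333, y = 2.1886 + 0.3333*(2.1886 - 3.3144) = 1.8134
  grad(y) = 13.3874, v = y - alpha*grad = 1.4064
  prox(v) = soft_thresh(1.4064, 0.08) = 1.3265
Iteration 3: beta = 0.5, y = 1.3265 + 0.5*(1.3265 - 2.1886) = 0.8954
  grad(y) = 0.5351, v = y - alpha*grad = 0.8791
  prox(v) = soft_thresh(0.8791, 0.08) = 0.7991
Iteration 4: beta = 0.6, y = 0.7991 + 0.6*(0.7991 - 1.3265) = 0.4828
  grad(y) = -5.2414, v = y - alpha*grad = 0.6421
  prox(v) = soft_thresh(0.6421, 0.08) = 0.5621
f(x_4) = 7*0.5621^2 - 12*0.5621 + 2.63*|0.5621| = -3.0552


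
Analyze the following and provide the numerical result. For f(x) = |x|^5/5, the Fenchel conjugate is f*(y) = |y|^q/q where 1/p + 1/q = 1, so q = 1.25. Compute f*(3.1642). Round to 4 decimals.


The conjugate exponent q satisfies 1/p + 1/q = 1.
p = 5, so q = 5/(5 - 1) = 1.25
|y|^q = 3.1642^1.25 = 4.2202
f*(3.1642) = 4.2202 / 1.25 = 3.3761


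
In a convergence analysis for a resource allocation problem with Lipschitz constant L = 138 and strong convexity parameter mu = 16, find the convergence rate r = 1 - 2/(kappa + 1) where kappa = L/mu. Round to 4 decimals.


Step 1: Compute the condition number.
kappa = L/mu = 138/16 = 8.625
Step 2: Compute the convergence rate.
r = 1 - 2/(kappa + 1) = 1 - 2*mu/(L + mu) = (L - mu)/(L + mu) = 122/154 = 0.7922


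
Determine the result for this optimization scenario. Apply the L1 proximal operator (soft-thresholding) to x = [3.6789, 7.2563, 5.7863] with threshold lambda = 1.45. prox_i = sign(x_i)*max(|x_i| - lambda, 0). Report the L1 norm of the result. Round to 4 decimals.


Soft-thresholding with lambda = 1.45:
prox(3.6789) = sign(3.6789)*max(|3.6789| - 1.45, 0) = 2.2289
prox(7.2563) = sign(7.2563)*max(|7.2563| - 1.45, 0) = 5.8063
prox(5.7863) = sign(5.7863)*max(|5.7863| - 1.45, 0) = 4.3363
prox(x) = [2.2289, 5.8063, 4.3363]
||prox(x)||_1 = 2.2289 + 5.8063 + 4.3363 = 12.3715


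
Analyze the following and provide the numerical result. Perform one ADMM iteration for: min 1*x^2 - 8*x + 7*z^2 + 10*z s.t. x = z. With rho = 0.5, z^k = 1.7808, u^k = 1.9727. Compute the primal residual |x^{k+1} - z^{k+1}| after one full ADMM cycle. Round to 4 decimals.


ADMM iteration with rho = 0.5, z^k = 1.7808, u^k = 1.9727
Step 1: x-update.
Minimize 1*x^2 - 8*x + (0.5/2)*(x - 1.7808 + 1.9727)^2
FOC: (2*1 + 0.5)*x = 8 + 0.5*(1.7808 - 1.9727)
x^{k+1} = 3.1616
Step 2: z-update.
Minimize 7*z^2 + 10*z + (0.5/2)*(3.1616 - z + 1.9727)^2
FOC: (2*7 + 0.5)*z = -10 + 0.5*(3.1616 + 1.9727)
z^{k+1} = -0.5126
Step 3: u-update.
u^{k+1} = 1.9727 + 3.1616 + 0.5126 = 5.6469
Step 4: Primal residual = |3.1616 + 0.5126| = 3.6742


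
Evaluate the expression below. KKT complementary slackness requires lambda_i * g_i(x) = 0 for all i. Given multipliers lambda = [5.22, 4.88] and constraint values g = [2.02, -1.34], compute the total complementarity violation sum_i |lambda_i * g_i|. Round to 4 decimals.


KKT complementary slackness check:
lambda_1 * g_1 = 5.22 * 2.02 = 10.5444
lambda_2 * g_2 = 4.88 * -1.34 = -6.5392
Total violation = 10.5444 + 6.5392 = 17.0836
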